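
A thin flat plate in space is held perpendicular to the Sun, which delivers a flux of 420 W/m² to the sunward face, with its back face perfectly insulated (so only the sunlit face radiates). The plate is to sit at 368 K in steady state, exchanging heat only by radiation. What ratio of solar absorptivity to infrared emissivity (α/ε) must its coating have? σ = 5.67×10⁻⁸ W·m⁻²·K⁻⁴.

Balance: αS·A = εσ·1A·T⁴ ⇒ α/ε = σT⁴/S.
α/ε = 5.67×10⁻⁸·(368)⁴/420 = 5.67×10⁻⁸·1.834×10¹⁰/420.

α/ε ≈ 2.48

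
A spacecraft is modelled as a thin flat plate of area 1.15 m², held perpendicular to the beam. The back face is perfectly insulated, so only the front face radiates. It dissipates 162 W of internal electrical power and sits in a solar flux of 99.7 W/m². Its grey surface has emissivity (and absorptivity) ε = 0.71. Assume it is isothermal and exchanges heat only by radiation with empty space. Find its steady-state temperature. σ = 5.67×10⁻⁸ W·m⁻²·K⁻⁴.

At steady state, absorbed solar power + internal power = radiated power.
Absorbed: α·S·A_cross = 0.71·99.7·1.150 = 81.41 W (cross-section A).
Total input = 81.41 + 162 = 243.4 W.
Radiated: εσ·A_surf·T⁴ with A_surf = A = 1.150 m².
T⁴ = 243.4/(0.71·5.67×10⁻⁸·1.150) = 5.258×10⁹ K⁴.

T ≈ 269 K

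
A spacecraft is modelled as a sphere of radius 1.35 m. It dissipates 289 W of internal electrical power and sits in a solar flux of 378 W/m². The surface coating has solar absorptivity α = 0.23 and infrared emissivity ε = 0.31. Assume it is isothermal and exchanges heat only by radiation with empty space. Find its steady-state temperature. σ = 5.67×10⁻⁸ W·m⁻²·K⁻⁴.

At steady state, absorbed solar power + internal power = radiated power.
Absorbed: α·S·A_cross = 0.23·378·5.726 = 497.8 W (cross-section πr²).
Total input = 497.8 + 289 = 786.8 W.
Radiated: εσ·A_surf·T⁴ with A_surf = 4πr² = 22.90 m².
T⁴ = 786.8/(0.31·5.67×10⁻⁸·22.90) = 1.954×10⁹ K⁴.

T ≈ 210 K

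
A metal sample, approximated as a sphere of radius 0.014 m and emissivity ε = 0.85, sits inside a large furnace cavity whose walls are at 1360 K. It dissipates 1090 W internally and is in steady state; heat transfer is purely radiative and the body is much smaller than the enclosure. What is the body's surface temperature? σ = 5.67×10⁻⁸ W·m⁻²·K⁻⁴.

T ≈ 1880 K

For a small grey body in a large enclosure, net radiated power = εσA(T⁴ − T_w⁴).
Steady state: P = εσA(T⁴ − T_w⁴) with A = 4πr² = 0.002463 m².
T⁴ = P/(εσA) + T_w⁴ = 1090/(0.85·5.67×10⁻⁸·0.002463) + (1360)⁴
    = 9.182×10¹² + 3.421×10¹² = 1.260×10¹³ K⁴.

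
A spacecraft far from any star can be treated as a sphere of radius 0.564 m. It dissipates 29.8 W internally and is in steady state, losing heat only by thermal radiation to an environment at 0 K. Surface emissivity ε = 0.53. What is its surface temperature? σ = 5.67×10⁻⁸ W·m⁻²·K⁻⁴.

T ≈ 126 K

Steady state: internal power = radiated power, P = εσA T⁴.
Radiating area A = 4πr² = 3.997 m².
T⁴ = P/(εσA) = 29.8/(0.53·5.67×10⁻⁸·3.997) = 2.481×10⁸ K⁴.
T = (2.481×10⁸)^(1/4).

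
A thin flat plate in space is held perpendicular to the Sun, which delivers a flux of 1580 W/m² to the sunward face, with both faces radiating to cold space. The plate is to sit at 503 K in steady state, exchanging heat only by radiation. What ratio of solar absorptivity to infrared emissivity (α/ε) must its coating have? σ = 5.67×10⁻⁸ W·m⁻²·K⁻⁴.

α/ε ≈ 4.59

Balance: αS·A = εσ·2A·T⁴ ⇒ α/ε = 2σT⁴/S.
α/ε = 2·5.67×10⁻⁸·(503)⁴/1580 = 2·5.67×10⁻⁸·6.401×10¹⁰/1580.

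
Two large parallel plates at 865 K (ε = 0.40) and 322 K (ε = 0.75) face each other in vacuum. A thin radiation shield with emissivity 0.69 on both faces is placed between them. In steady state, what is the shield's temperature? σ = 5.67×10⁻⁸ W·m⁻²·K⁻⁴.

In steady state the net flux on the hot side equals that on the cold side.
σ(T₁⁴−T_s⁴)/D₁ = σ(T_s⁴−T₂⁴)/D₂, with D₁ = 1/ε₁+1/ε_s−1 = 2.949, D₂ = 1/ε_s+1/ε₂−1 = 1.783.
Solve for T_s⁴: T_s⁴ = (D₂·T₁⁴ + D₁·T₂⁴)/(D₁+D₂) = 2.176×10¹¹ K⁴.

T_s ≈ 683 K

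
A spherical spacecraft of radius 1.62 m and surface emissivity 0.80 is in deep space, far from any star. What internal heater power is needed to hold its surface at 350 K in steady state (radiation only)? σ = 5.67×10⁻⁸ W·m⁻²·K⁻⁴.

P ≈ 22400 W

P = εσ·4πr²·T⁴.
4πr² = 32.98 m²; T⁴ = 1.501×10¹⁰ K⁴.
P = 0.80·5.67×10⁻⁸·32.98·1.501×10¹⁰.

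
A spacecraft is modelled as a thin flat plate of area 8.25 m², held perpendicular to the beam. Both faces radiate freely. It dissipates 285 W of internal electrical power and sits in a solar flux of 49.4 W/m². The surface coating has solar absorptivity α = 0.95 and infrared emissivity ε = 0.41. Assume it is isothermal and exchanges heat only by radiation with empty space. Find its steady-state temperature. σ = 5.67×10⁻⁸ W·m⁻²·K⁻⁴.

At steady state, absorbed solar power + internal power = radiated power.
Absorbed: α·S·A_cross = 0.95·49.4·8.250 = 387.2 W (cross-section A).
Total input = 387.2 + 285 = 672.2 W.
Radiated: εσ·A_surf·T⁴ with A_surf = 2A = 16.50 m².
T⁴ = 672.2/(0.41·5.67×10⁻⁸·16.50) = 1.752×10⁹ K⁴.

T ≈ 205 K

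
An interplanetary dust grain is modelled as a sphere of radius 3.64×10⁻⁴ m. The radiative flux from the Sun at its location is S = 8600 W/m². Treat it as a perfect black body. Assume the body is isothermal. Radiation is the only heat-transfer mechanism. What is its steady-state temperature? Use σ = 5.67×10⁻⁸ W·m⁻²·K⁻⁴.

At equilibrium, absorbed power = emitted power.
Absorbing cross-section = πr² = 4.162×10⁻⁷ m²; emitting surface = 4πr² = 1.665×10⁻⁶ m² (ratio 4).
S·A_cross = εσ·A_surf·T⁴  ⇒  T⁴ = S/(4σ).
T⁴ = 1.00·8600/(4·5.67×10⁻⁸) = 3.792×10¹⁰ K⁴.
T = (3.792×10¹⁰)^(1/4).

T ≈ 441 K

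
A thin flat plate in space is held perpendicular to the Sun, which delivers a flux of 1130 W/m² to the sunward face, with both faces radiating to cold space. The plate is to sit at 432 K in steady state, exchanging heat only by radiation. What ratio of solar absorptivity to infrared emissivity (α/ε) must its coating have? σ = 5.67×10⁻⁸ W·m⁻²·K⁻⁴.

Balance: αS·A = εσ·2A·T⁴ ⇒ α/ε = 2σT⁴/S.
α/ε = 2·5.67×10⁻⁸·(432)⁴/1130 = 2·5.67×10⁻⁸·3.483×10¹⁰/1130.

α/ε ≈ 3.50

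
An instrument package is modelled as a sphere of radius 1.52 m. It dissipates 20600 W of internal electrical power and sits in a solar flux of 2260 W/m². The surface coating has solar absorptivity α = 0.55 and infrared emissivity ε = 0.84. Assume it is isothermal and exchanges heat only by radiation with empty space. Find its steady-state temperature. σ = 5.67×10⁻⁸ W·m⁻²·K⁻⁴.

At steady state, absorbed solar power + internal power = radiated power.
Absorbed: α·S·A_cross = 0.55·2260·7.258 = 9022 W (cross-section πr²).
Total input = 9022 + 20600 = 29620 W.
Radiated: εσ·A_surf·T⁴ with A_surf = 4πr² = 29.03 m².
T⁴ = 29620/(0.84·5.67×10⁻⁸·29.03) = 2.142×10¹⁰ K⁴.

T ≈ 383 K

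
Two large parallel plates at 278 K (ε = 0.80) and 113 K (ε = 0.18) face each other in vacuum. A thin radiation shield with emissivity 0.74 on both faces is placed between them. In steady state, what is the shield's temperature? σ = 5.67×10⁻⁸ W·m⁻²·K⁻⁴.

T_s ≈ 262 K

In steady state the net flux on the hot side equals that on the cold side.
σ(T₁⁴−T_s⁴)/D₁ = σ(T_s⁴−T₂⁴)/D₂, with D₁ = 1/ε₁+1/ε_s−1 = 1.601, D₂ = 1/ε_s+1/ε₂−1 = 5.907.
Solve for T_s⁴: T_s⁴ = (D₂·T₁⁴ + D₁·T₂⁴)/(D₁+D₂) = 4.734×10⁹ K⁴.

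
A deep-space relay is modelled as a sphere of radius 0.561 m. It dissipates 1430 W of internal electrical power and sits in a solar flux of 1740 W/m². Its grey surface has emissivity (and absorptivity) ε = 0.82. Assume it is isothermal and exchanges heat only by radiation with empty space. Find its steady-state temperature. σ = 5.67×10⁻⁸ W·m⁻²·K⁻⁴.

At steady state, absorbed solar power + internal power = radiated power.
Absorbed: α·S·A_cross = 0.82·1740·0.9887 = 1411 W (cross-section πr²).
Total input = 1411 + 1430 = 2841 W.
Radiated: εσ·A_surf·T⁴ with A_surf = 4πr² = 3.955 m².
T⁴ = 2841/(0.82·5.67×10⁻⁸·3.955) = 1.545×10¹⁰ K⁴.

T ≈ 353 K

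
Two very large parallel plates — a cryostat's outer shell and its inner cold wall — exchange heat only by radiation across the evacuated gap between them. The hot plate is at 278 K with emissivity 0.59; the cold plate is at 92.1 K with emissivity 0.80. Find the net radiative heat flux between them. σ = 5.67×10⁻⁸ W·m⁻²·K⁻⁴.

q ≈ 172 W/m²

For two infinite grey parallel plates, q = σ(T₁⁴ − T₂⁴)/(1/ε₁ + 1/ε₂ − 1).
T₁⁴ − T₂⁴ = 5.973×10⁹ − 7.195×10⁷ = 5.901×10⁹ K⁴.
1/ε₁ + 1/ε₂ − 1 = 1.695 + 1.250 − 1 = 1.945.
q = 5.67×10⁻⁸ × 5.901×10⁹ / 1.945.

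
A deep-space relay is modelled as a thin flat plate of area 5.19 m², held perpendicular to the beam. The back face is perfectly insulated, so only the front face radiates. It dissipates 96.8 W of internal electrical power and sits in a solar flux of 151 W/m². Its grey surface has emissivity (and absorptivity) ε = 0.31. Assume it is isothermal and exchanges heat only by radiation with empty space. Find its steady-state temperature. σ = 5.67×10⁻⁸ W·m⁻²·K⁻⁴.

T ≈ 247 K

At steady state, absorbed solar power + internal power = radiated power.
Absorbed: α·S·A_cross = 0.31·151·5.190 = 242.9 W (cross-section A).
Total input = 242.9 + 96.8 = 339.7 W.
Radiated: εσ·A_surf·T⁴ with A_surf = A = 5.190 m².
T⁴ = 339.7/(0.31·5.67×10⁻⁸·5.190) = 3.724×10⁹ K⁴.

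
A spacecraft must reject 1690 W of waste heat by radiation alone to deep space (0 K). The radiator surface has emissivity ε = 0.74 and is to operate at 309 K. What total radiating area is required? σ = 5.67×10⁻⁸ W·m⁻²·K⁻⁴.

P = εσA T⁴ ⇒ A = P/(εσT⁴).
T⁴ = 9.117×10⁹ K⁴.
A = 1690/(0.74 × 5.67×10⁻⁸ × 9.117×10⁹).

A ≈ 4.42 m²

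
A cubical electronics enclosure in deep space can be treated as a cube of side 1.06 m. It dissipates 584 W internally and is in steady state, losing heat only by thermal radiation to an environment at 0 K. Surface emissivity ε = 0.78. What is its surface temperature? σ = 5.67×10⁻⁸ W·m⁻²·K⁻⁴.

T ≈ 210 K

Steady state: internal power = radiated power, P = εσA T⁴.
Radiating area A = 6L² = 6.742 m².
T⁴ = P/(εσA) = 584/(0.78·5.67×10⁻⁸·6.742) = 1.959×10⁹ K⁴.
T = (1.959×10⁹)^(1/4).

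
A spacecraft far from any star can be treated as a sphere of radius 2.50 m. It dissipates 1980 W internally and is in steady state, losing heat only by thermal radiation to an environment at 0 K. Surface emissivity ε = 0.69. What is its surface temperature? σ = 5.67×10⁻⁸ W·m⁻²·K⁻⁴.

T ≈ 159 K

Steady state: internal power = radiated power, P = εσA T⁴.
Radiating area A = 4πr² = 78.54 m².
T⁴ = P/(εσA) = 1980/(0.69·5.67×10⁻⁸·78.54) = 6.444×10⁸ K⁴.
T = (6.444×10⁸)^(1/4).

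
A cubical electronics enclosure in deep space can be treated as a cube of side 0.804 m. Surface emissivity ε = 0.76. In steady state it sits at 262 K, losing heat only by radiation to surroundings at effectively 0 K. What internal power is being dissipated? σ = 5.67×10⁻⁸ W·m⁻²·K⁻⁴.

P ≈ 788 W

Steady state: P = εσA T⁴.
A = 6L² = 3.878 m²; T⁴ = (262)⁴ = 4.712×10⁹ K⁴.
P = 0.76 × 5.67×10⁻⁸ × 3.878 × 4.712×10⁹.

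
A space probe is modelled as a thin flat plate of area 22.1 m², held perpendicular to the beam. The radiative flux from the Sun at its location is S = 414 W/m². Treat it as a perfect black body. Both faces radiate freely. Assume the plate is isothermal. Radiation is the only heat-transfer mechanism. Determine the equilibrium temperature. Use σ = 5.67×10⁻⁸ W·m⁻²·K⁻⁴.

T ≈ 246 K

At equilibrium, absorbed power = emitted power.
Absorbing cross-section = A = 22.10 m²; emitting surface = 2A = 44.20 m² (ratio 2).
S·A_cross = εσ·A_surf·T⁴  ⇒  T⁴ = S/(2σ).
T⁴ = 1.00·414/(2·5.67×10⁻⁸) = 3.651×10⁹ K⁴.
T = (3.651×10⁹)^(1/4).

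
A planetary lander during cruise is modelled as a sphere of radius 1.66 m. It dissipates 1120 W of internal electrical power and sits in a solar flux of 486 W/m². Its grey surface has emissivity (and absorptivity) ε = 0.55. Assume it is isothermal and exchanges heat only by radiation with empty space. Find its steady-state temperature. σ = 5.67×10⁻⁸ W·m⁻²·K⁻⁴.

T ≈ 237 K

At steady state, absorbed solar power + internal power = radiated power.
Absorbed: α·S·A_cross = 0.55·486·8.657 = 2314 W (cross-section πr²).
Total input = 2314 + 1120 = 3434 W.
Radiated: εσ·A_surf·T⁴ with A_surf = 4πr² = 34.63 m².
T⁴ = 3434/(0.55·5.67×10⁻⁸·34.63) = 3.180×10⁹ K⁴.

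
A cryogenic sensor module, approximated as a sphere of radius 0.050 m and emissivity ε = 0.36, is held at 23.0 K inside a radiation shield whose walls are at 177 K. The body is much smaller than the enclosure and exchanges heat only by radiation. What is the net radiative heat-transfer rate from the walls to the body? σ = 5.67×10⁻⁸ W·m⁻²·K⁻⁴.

For a small grey body in a large enclosure: P_net = εσA(T_body⁴ − T_wall⁴).
A = 4πr² = 0.03142 m²; T_body⁴ − T_wall⁴ = 2.798×10⁵ − 9.815×10⁸ = -9.812×10⁸ K⁴.
|P_net| = 0.36·5.67×10⁻⁸·0.03142·9.812×10⁸.

P_net ≈ 0.629 W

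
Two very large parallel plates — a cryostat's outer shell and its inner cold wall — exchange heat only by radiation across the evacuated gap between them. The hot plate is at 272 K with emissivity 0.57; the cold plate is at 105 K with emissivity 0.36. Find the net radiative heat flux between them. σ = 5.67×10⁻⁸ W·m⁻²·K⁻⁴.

q ≈ 85.9 W/m²

For two infinite grey parallel plates, q = σ(T₁⁴ − T₂⁴)/(1/ε₁ + 1/ε₂ − 1).
T₁⁴ − T₂⁴ = 5.474×10⁹ − 1.216×10⁸ = 5.352×10⁹ K⁴.
1/ε₁ + 1/ε₂ − 1 = 1.754 + 2.778 − 1 = 3.532.
q = 5.67×10⁻⁸ × 5.352×10⁹ / 3.532.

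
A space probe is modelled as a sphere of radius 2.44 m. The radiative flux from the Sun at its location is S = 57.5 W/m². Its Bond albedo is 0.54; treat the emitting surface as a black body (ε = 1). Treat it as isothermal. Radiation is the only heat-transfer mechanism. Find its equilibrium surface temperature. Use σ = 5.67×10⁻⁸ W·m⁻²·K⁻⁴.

T ≈ 104 K

At equilibrium, absorbed power = emitted power.
Absorbing cross-section = πr² = 18.70 m²; emitting surface = 4πr² = 74.82 m² (ratio 4).
(1−a)S·A_cross = εσ·A_surf·T⁴  ⇒  T⁴ = (1−a)S/(4σ).
T⁴ = 0.460·57.5/(4·5.67×10⁻⁸) = 1.166×10⁸ K⁴.
T = (1.166×10⁸)^(1/4).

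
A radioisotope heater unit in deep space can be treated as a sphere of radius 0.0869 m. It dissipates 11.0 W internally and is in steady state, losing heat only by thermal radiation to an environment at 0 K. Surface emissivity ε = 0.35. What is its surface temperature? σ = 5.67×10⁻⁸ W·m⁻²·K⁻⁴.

Steady state: internal power = radiated power, P = εσA T⁴.
Radiating area A = 4πr² = 0.09490 m².
T⁴ = P/(εσA) = 11.0/(0.35·5.67×10⁻⁸·0.09490) = 5.841×10⁹ K⁴.
T = (5.841×10⁹)^(1/4).

T ≈ 276 K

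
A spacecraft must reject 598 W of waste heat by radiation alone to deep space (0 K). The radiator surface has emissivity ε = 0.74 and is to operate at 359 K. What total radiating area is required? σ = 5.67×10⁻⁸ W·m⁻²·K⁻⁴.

A ≈ 0.858 m²

P = εσA T⁴ ⇒ A = P/(εσT⁴).
T⁴ = 1.661×10¹⁰ K⁴.
A = 598/(0.74 × 5.67×10⁻⁸ × 1.661×10¹⁰).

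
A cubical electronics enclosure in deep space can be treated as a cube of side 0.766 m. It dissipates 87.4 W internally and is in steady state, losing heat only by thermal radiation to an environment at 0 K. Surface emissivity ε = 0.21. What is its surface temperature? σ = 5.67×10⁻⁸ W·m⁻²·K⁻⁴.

Steady state: internal power = radiated power, P = εσA T⁴.
Radiating area A = 6L² = 3.521 m².
T⁴ = P/(εσA) = 87.4/(0.21·5.67×10⁻⁸·3.521) = 2.085×10⁹ K⁴.
T = (2.085×10⁹)^(1/4).

T ≈ 214 K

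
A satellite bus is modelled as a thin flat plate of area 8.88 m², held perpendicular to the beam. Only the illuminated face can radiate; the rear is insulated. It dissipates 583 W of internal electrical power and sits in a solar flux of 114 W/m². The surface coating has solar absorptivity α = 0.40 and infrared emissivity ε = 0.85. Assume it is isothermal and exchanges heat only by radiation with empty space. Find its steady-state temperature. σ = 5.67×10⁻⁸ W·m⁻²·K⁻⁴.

T ≈ 219 K

At steady state, absorbed solar power + internal power = radiated power.
Absorbed: α·S·A_cross = 0.40·114·8.880 = 404.9 W (cross-section A).
Total input = 404.9 + 583 = 987.9 W.
Radiated: εσ·A_surf·T⁴ with A_surf = A = 8.880 m².
T⁴ = 987.9/(0.85·5.67×10⁻⁸·8.880) = 2.308×10⁹ K⁴.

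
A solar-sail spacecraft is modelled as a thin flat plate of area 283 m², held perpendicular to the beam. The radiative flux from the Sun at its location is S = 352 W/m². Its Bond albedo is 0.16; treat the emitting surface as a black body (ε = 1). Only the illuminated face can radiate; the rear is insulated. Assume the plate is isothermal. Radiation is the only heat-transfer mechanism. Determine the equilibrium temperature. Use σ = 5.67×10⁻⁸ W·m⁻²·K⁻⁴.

T ≈ 269 K

At equilibrium, absorbed power = emitted power.
Absorbing cross-section = A = 283.0 m²; emitting surface = A = 283.0 m² (ratio 1).
(1−a)S·A_cross = εσ·A_surf·T⁴  ⇒  T⁴ = (1−a)S/(1σ).
T⁴ = 0.840·352/(1·5.67×10⁻⁸) = 5.215×10⁹ K⁴.
T = (5.215×10⁹)^(1/4).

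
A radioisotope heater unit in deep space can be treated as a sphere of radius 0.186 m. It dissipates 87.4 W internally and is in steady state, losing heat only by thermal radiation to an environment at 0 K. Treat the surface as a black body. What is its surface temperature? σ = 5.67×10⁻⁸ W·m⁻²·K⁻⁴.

Steady state: internal power = radiated power, P = εσA T⁴.
Radiating area A = 4πr² = 0.4347 m².
T⁴ = P/(εσA) = 87.4/(1.0·5.67×10⁻⁸·0.4347) = 3.546×10⁹ K⁴.
T = (3.546×10⁹)^(1/4).

T ≈ 244 K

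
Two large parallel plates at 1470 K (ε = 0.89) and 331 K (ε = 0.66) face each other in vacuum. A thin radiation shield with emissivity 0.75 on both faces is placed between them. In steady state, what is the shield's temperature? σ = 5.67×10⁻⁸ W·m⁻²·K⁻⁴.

T_s ≈ 1270 K

In steady state the net flux on the hot side equals that on the cold side.
σ(T₁⁴−T_s⁴)/D₁ = σ(T_s⁴−T₂⁴)/D₂, with D₁ = 1/ε₁+1/ε_s−1 = 1.457, D₂ = 1/ε_s+1/ε₂−1 = 1.848.
Solve for T_s⁴: T_s⁴ = (D₂·T₁⁴ + D₁·T₂⁴)/(D₁+D₂) = 2.617×10¹² K⁴.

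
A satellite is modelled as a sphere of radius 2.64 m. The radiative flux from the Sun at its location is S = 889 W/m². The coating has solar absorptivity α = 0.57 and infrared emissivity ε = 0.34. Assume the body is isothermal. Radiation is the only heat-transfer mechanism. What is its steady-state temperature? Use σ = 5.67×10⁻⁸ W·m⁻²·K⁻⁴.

T ≈ 285 K

At equilibrium, absorbed power = emitted power.
Absorbing cross-section = πr² = 21.90 m²; emitting surface = 4πr² = 87.58 m² (ratio 4).
αS·A_cross = εσ·A_surf·T⁴  ⇒  T⁴ = αS/(ε·4σ).
T⁴ = 0.570·889/(0.34·4·5.67×10⁻⁸) = 6.571×10⁹ K⁴.
T = (6.571×10⁹)^(1/4).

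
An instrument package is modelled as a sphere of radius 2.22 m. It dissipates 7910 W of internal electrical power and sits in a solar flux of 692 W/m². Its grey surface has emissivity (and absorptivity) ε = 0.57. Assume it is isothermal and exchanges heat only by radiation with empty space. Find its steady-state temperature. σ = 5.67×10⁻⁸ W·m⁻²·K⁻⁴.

At steady state, absorbed solar power + internal power = radiated power.
Absorbed: α·S·A_cross = 0.57·692·15.48 = 6107 W (cross-section πr²).
Total input = 6107 + 7910 = 14020 W.
Radiated: εσ·A_surf·T⁴ with A_surf = 4πr² = 61.93 m².
T⁴ = 14020/(0.57·5.67×10⁻⁸·61.93) = 7.003×10⁹ K⁴.

T ≈ 289 K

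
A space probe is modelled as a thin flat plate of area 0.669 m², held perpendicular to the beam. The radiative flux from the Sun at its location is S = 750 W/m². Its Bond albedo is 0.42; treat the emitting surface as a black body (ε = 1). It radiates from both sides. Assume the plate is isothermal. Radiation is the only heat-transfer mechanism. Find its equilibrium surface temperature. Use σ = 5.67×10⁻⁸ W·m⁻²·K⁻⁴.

T ≈ 249 K

At equilibrium, absorbed power = emitted power.
Absorbing cross-section = A = 0.6690 m²; emitting surface = 2A = 1.338 m² (ratio 2).
(1−a)S·A_cross = εσ·A_surf·T⁴  ⇒  T⁴ = (1−a)S/(2σ).
T⁴ = 0.580·750/(2·5.67×10⁻⁸) = 3.836×10⁹ K⁴.
T = (3.836×10⁹)^(1/4).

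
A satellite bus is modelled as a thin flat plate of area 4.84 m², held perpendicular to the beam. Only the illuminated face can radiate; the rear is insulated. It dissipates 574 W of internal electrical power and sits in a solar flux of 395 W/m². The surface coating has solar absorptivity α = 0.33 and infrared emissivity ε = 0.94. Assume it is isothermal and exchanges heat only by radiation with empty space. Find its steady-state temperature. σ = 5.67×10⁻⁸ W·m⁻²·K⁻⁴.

T ≈ 261 K

At steady state, absorbed solar power + internal power = radiated power.
Absorbed: α·S·A_cross = 0.33·395·4.840 = 630.9 W (cross-section A).
Total input = 630.9 + 574 = 1205 W.
Radiated: εσ·A_surf·T⁴ with A_surf = A = 4.840 m².
T⁴ = 1205/(0.94·5.67×10⁻⁸·4.840) = 4.671×10⁹ K⁴.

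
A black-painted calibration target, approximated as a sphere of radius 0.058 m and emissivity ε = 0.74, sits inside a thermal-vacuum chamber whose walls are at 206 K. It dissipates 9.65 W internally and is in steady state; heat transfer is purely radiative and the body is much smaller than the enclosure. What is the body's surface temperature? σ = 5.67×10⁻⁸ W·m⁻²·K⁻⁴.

T ≈ 292 K

For a small grey body in a large enclosure, net radiated power = εσA(T⁴ − T_w⁴).
Steady state: P = εσA(T⁴ − T_w⁴) with A = 4πr² = 0.04227 m².
T⁴ = P/(εσA) + T_w⁴ = 9.65/(0.74·5.67×10⁻⁸·0.04227) + (206)⁴
    = 5.441×10⁹ + 1.801×10⁹ = 7.241×10⁹ K⁴.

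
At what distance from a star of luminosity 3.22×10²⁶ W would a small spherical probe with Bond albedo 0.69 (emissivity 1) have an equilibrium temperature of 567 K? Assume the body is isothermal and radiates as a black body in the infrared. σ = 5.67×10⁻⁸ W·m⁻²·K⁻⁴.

For an isothermal black-emitting sphere, (1−a)S·πr² = σ·4πr²·T⁴ ⇒ S = 4σT⁴/(1−a).
S = 4·5.67×10⁻⁸·(567)⁴/0.310 = 75620 W/m².
Flux falls as S = L/(4πd²), so d = √(L/(4πS)) = √(3.22×10²⁶/(4π·75620)).

d ≈ 1.84×10¹⁰ m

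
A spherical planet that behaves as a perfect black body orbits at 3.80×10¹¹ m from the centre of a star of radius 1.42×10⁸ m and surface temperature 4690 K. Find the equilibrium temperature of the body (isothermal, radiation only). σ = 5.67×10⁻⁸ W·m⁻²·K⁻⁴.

The star's surface emits σT_*⁴; at distance d the flux is S = σT_*⁴(R_*/d)².
S = 5.67×10⁻⁸·(4690)⁴·(1.42×10⁸/3.80×10¹¹)² = 3.831 W/m².
For an isothermal sphere T⁴ = (1−a)S/(4σ) = 1.689×10⁷ K⁴.

T ≈ 64.1 K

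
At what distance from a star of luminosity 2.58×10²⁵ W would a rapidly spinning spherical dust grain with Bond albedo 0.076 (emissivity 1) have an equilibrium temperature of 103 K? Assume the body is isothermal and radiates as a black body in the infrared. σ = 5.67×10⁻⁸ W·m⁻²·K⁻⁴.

d ≈ 2.73×10¹¹ m

For an isothermal black-emitting sphere, (1−a)S·πr² = σ·4πr²·T⁴ ⇒ S = 4σT⁴/(1−a).
S = 4·5.67×10⁻⁸·(103)⁴/0.924 = 27.63 W/m².
Flux falls as S = L/(4πd²), so d = √(L/(4πS)) = √(2.58×10²⁵/(4π·27.63)).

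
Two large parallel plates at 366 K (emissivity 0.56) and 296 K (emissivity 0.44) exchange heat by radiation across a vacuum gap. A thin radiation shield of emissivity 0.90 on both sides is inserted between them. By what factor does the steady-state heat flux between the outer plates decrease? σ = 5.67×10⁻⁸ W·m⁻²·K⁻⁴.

Without shield: q₀ = σΔ(T⁴)/(1/ε₁+1/ε₂−1) with denominator 3.058.
With shield the two gaps are in series; the resistances add: (1/ε₁+1/ε_s−1)+(1/ε_s+1/ε₂−1) = 1.897+2.384 = 4.281.
Heat-flux ratio q₀/q = 4.281/3.058.

factor ≈ 1.40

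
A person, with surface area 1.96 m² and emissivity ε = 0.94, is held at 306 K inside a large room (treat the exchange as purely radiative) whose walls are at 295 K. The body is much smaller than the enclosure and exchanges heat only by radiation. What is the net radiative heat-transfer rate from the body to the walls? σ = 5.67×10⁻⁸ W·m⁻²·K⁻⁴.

For a small grey body in a large enclosure: P_net = εσA(T_body⁴ − T_wall⁴).
A = 1.96 m²; T_body⁴ − T_wall⁴ = 8.768×10⁹ − 7.573×10⁹ = 1.194×10⁹ K⁴.
|P_net| = 0.94·5.67×10⁻⁸·1.960·1.194×10⁹.

P_net ≈ 125 W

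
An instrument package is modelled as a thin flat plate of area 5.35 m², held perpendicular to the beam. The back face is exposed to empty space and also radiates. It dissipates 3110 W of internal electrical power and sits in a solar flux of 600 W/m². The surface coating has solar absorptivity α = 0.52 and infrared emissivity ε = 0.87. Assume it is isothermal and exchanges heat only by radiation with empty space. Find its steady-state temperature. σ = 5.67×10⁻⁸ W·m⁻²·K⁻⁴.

At steady state, absorbed solar power + internal power = radiated power.
Absorbed: α·S·A_cross = 0.52·600·5.350 = 1669 W (cross-section A).
Total input = 1669 + 3110 = 4779 W.
Radiated: εσ·A_surf·T⁴ with A_surf = 2A = 10.70 m².
T⁴ = 4779/(0.87·5.67×10⁻⁸·10.70) = 9.055×10⁹ K⁴.

T ≈ 308 K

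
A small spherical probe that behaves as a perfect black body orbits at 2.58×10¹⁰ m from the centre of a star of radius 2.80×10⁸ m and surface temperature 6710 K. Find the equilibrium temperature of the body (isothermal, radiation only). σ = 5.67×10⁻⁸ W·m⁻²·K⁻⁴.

T ≈ 494 K

The star's surface emits σT_*⁴; at distance d the flux is S = σT_*⁴(R_*/d)².
S = 5.67×10⁻⁸·(6710)⁴·(2.80×10⁸/2.58×10¹⁰)² = 13540 W/m².
For an isothermal sphere T⁴ = (1−a)S/(4σ) = 5.969×10¹⁰ K⁴.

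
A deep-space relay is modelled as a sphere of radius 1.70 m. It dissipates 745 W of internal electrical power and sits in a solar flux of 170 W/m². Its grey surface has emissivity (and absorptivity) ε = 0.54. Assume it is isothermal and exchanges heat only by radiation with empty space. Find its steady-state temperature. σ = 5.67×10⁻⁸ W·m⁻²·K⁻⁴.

T ≈ 194 K

At steady state, absorbed solar power + internal power = radiated power.
Absorbed: α·S·A_cross = 0.54·170·9.079 = 833.5 W (cross-section πr²).
Total input = 833.5 + 745 = 1578 W.
Radiated: εσ·A_surf·T⁴ with A_surf = 4πr² = 36.32 m².
T⁴ = 1578/(0.54·5.67×10⁻⁸·36.32) = 1.420×10⁹ K⁴.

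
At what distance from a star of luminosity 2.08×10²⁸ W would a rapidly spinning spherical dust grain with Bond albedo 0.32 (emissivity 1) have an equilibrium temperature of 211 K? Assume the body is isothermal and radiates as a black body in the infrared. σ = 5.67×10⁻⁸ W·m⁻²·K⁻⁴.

For an isothermal black-emitting sphere, (1−a)S·πr² = σ·4πr²·T⁴ ⇒ S = 4σT⁴/(1−a).
S = 4·5.67×10⁻⁸·(211)⁴/0.680 = 661.1 W/m².
Flux falls as S = L/(4πd²), so d = √(L/(4πS)) = √(2.08×10²⁸/(4π·661.1)).

d ≈ 1.58×10¹² m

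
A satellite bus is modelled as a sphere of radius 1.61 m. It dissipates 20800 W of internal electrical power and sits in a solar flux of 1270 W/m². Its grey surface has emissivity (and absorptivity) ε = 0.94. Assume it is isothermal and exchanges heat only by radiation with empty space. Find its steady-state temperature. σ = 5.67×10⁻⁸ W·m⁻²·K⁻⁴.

At steady state, absorbed solar power + internal power = radiated power.
Absorbed: α·S·A_cross = 0.94·1270·8.143 = 9721 W (cross-section πr²).
Total input = 9721 + 20800 = 30520 W.
Radiated: εσ·A_surf·T⁴ with A_surf = 4πr² = 32.57 m².
T⁴ = 30520/(0.94·5.67×10⁻⁸·32.57) = 1.758×10¹⁰ K⁴.

T ≈ 364 K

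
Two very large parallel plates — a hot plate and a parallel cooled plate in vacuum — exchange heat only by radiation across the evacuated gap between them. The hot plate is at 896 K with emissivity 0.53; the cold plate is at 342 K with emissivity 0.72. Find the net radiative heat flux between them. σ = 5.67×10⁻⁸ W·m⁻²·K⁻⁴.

For two infinite grey parallel plates, q = σ(T₁⁴ − T₂⁴)/(1/ε₁ + 1/ε₂ − 1).
T₁⁴ − T₂⁴ = 6.445×10¹¹ − 1.368×10¹⁰ = 6.308×10¹¹ K⁴.
1/ε₁ + 1/ε₂ − 1 = 1.887 + 1.389 − 1 = 2.276.
q = 5.67×10⁻⁸ × 6.308×10¹¹ / 2.276.

q ≈ 15700 W/m²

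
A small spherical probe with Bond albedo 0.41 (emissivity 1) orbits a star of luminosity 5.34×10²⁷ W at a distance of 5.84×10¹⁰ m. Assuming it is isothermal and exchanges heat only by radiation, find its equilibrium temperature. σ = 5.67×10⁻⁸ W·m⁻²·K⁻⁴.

First find the stellar flux at distance d: S = L/(4πd²) = 5.34×10²⁷/(4π·(5.84×10¹⁰)²) = 1.246×10⁵ W/m².
For an isothermal sphere, absorbed (1−a)S·πr² = emitted σ·4πr²·T⁴, so T⁴ = (1−a)S/(4σ).
T⁴ = 0.590·1.246×10⁵/(4·5.67×10⁻⁸) = 3.241×10¹¹ K⁴.

T ≈ 755 K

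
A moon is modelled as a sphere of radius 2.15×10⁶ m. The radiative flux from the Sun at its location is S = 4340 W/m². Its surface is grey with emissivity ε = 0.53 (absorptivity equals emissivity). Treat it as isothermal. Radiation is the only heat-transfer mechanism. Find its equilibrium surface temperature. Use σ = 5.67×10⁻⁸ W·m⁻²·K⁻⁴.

T ≈ 372 K

At equilibrium, absorbed power = emitted power.
Absorbing cross-section = πr² = 1.452×10¹³ m²; emitting surface = 4πr² = 5.809×10¹³ m² (ratio 4).
εS·A_cross = εσ·A_surf·T⁴  ⇒  T⁴ = S/(4σ)   (ε cancels).
T⁴ = 4340/(4·5.67×10⁻⁸) = 1.914×10¹⁰ K⁴.
T = (1.914×10¹⁰)^(1/4).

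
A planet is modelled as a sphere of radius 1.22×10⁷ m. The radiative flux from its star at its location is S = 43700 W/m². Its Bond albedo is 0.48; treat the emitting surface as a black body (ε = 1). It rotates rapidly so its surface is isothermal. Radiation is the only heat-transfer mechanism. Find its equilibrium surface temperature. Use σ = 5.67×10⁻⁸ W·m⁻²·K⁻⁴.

T ≈ 563 K

At equilibrium, absorbed power = emitted power.
Absorbing cross-section = πr² = 4.676×10¹⁴ m²; emitting surface = 4πr² = 1.870×10¹⁵ m² (ratio 4).
(1−a)S·A_cross = εσ·A_surf·T⁴  ⇒  T⁴ = (1−a)S/(4σ).
T⁴ = 0.520·43700/(4·5.67×10⁻⁸) = 1.002×10¹¹ K⁴.
T = (1.002×10¹¹)^(1/4).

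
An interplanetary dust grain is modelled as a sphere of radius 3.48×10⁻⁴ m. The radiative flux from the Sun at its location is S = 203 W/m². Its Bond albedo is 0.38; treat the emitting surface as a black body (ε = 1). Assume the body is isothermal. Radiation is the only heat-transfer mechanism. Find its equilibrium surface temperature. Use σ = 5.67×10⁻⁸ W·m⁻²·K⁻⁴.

T ≈ 153 K

At equilibrium, absorbed power = emitted power.
Absorbing cross-section = πr² = 3.805×10⁻⁷ m²; emitting surface = 4πr² = 1.522×10⁻⁶ m² (ratio 4).
(1−a)S·A_cross = εσ·A_surf·T⁴  ⇒  T⁴ = (1−a)S/(4σ).
T⁴ = 0.620·203/(4·5.67×10⁻⁸) = 5.549×10⁸ K⁴.
T = (5.549×10⁸)^(1/4).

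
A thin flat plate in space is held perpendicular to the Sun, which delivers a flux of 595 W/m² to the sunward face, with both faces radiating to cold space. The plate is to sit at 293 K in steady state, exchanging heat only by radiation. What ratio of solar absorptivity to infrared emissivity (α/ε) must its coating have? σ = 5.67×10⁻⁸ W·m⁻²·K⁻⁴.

α/ε ≈ 1.40

Balance: αS·A = εσ·2A·T⁴ ⇒ α/ε = 2σT⁴/S.
α/ε = 2·5.67×10⁻⁸·(293)⁴/595 = 2·5.67×10⁻⁸·7.370×10⁹/595.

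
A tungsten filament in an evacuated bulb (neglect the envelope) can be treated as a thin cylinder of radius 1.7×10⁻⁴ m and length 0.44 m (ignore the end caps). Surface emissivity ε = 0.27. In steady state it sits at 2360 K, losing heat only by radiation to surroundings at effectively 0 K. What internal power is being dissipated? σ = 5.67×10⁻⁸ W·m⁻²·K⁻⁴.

Steady state: P = εσA T⁴.
A = 2πrL = 4.700×10⁻⁴ m²; T⁴ = (2360)⁴ = 3.102×10¹³ K⁴.
P = 0.27 × 5.67×10⁻⁸ × 4.700×10⁻⁴ × 3.102×10¹³.

P ≈ 223 W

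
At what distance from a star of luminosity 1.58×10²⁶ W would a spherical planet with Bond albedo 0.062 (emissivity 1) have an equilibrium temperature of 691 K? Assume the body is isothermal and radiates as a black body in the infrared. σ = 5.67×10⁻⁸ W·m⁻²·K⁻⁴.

For an isothermal black-emitting sphere, (1−a)S·πr² = σ·4πr²·T⁴ ⇒ S = 4σT⁴/(1−a).
S = 4·5.67×10⁻⁸·(691)⁴/0.938 = 55130 W/m².
Flux falls as S = L/(4πd²), so d = √(L/(4πS)) = √(1.58×10²⁶/(4π·55130)).

d ≈ 1.51×10¹⁰ m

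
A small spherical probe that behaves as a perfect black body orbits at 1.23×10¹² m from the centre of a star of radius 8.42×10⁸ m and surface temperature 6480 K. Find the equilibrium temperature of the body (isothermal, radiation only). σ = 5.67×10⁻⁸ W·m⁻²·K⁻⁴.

The star's surface emits σT_*⁴; at distance d the flux is S = σT_*⁴(R_*/d)².
S = 5.67×10⁻⁸·(6480)⁴·(8.42×10⁸/1.23×10¹²)² = 46.85 W/m².
For an isothermal sphere T⁴ = (1−a)S/(4σ) = 2.066×10⁸ K⁴.

T ≈ 120 K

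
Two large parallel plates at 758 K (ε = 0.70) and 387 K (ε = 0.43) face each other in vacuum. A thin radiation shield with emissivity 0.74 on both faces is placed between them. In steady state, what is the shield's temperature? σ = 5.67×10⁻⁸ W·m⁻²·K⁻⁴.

In steady state the net flux on the hot side equals that on the cold side.
σ(T₁⁴−T_s⁴)/D₁ = σ(T_s⁴−T₂⁴)/D₂, with D₁ = 1/ε₁+1/ε_s−1 = 1.780, D₂ = 1/ε_s+1/ε₂−1 = 2.677.
Solve for T_s⁴: T_s⁴ = (D₂·T₁⁴ + D₁·T₂⁴)/(D₁+D₂) = 2.072×10¹¹ K⁴.

T_s ≈ 675 K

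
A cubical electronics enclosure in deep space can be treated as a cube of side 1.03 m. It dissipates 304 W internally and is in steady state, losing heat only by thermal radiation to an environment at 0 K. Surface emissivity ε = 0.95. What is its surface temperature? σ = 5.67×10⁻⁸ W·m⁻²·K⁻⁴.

T ≈ 173 K

Steady state: internal power = radiated power, P = εσA T⁴.
Radiating area A = 6L² = 6.365 m².
T⁴ = P/(εσA) = 304/(0.95·5.67×10⁻⁸·6.365) = 8.866×10⁸ K⁴.
T = (8.866×10⁸)^(1/4).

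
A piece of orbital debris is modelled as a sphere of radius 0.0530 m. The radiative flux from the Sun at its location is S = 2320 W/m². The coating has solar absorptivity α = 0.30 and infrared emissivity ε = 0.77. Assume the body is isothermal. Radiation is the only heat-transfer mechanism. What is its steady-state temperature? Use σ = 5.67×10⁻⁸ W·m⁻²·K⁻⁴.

T ≈ 251 K

At equilibrium, absorbed power = emitted power.
Absorbing cross-section = πr² = 0.008825 m²; emitting surface = 4πr² = 0.03530 m² (ratio 4).
αS·A_cross = εσ·A_surf·T⁴  ⇒  T⁴ = αS/(ε·4σ).
T⁴ = 0.300·2320/(0.77·4·5.67×10⁻⁸) = 3.985×10⁹ K⁴.
T = (3.985×10⁹)^(1/4).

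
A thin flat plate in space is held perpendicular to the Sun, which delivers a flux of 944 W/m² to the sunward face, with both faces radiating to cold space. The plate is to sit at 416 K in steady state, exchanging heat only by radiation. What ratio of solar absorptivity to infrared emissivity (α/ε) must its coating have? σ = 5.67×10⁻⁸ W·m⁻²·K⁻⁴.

α/ε ≈ 3.60

Balance: αS·A = εσ·2A·T⁴ ⇒ α/ε = 2σT⁴/S.
α/ε = 2·5.67×10⁻⁸·(416)⁴/944 = 2·5.67×10⁻⁸·2.995×10¹⁰/944.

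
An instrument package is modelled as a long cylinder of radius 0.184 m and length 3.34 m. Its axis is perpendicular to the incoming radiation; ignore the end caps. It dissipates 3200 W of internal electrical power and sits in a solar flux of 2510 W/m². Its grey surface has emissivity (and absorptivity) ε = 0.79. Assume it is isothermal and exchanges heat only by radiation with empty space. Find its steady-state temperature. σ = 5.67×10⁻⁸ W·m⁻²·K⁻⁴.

At steady state, absorbed solar power + internal power = radiated power.
Absorbed: α·S·A_cross = 0.79·2510·1.229 = 2437 W (cross-section 2rL).
Total input = 2437 + 3200 = 5637 W.
Radiated: εσ·A_surf·T⁴ with A_surf = 2πrL = 3.861 m².
T⁴ = 5637/(0.79·5.67×10⁻⁸·3.861) = 3.259×10¹⁰ K⁴.

T ≈ 425 K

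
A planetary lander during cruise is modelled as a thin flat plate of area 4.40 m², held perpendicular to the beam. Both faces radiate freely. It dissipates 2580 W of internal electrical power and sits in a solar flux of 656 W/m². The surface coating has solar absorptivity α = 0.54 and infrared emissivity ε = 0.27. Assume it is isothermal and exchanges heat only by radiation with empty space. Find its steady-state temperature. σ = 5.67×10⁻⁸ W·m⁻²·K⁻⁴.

At steady state, absorbed solar power + internal power = radiated power.
Absorbed: α·S·A_cross = 0.54·656·4.400 = 1559 W (cross-section A).
Total input = 1559 + 2580 = 4139 W.
Radiated: εσ·A_surf·T⁴ with A_surf = 2A = 8.800 m².
T⁴ = 4139/(0.27·5.67×10⁻⁸·8.800) = 3.072×10¹⁰ K⁴.

T ≈ 419 K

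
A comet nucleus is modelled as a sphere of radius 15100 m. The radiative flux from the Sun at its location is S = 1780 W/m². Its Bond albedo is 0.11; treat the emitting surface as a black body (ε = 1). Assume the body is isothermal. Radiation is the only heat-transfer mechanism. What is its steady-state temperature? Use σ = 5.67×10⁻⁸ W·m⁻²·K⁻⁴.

T ≈ 289 K

At equilibrium, absorbed power = emitted power.
Absorbing cross-section = πr² = 7.163×10⁸ m²; emitting surface = 4πr² = 2.865×10⁹ m² (ratio 4).
(1−a)S·A_cross = εσ·A_surf·T⁴  ⇒  T⁴ = (1−a)S/(4σ).
T⁴ = 0.890·1780/(4·5.67×10⁻⁸) = 6.985×10⁹ K⁴.
T = (6.985×10⁹)^(1/4).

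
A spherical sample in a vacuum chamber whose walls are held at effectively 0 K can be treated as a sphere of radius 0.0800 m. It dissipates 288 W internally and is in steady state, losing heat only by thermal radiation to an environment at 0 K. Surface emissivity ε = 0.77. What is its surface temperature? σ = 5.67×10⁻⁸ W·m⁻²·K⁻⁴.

Steady state: internal power = radiated power, P = εσA T⁴.
Radiating area A = 4πr² = 0.08042 m².
T⁴ = P/(εσA) = 288/(0.77·5.67×10⁻⁸·0.08042) = 8.202×10¹⁰ K⁴.
T = (8.202×10¹⁰)^(1/4).

T ≈ 535 K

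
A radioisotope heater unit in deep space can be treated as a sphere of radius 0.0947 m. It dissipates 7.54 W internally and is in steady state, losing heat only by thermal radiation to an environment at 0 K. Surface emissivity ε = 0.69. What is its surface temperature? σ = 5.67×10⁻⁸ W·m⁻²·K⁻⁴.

T ≈ 203 K

Steady state: internal power = radiated power, P = εσA T⁴.
Radiating area A = 4πr² = 0.1127 m².
T⁴ = P/(εσA) = 7.54/(0.69·5.67×10⁻⁸·0.1127) = 1.710×10⁹ K⁴.
T = (1.710×10⁹)^(1/4).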